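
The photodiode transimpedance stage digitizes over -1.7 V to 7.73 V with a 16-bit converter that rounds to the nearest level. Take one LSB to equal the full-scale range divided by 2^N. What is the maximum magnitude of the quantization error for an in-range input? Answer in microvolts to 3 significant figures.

The full-scale span is 7.73 − (-1.7) = 9.43 V.
One LSB is 9.43 V / 65536 = 143.89 µV.
|e|_max = LSB/2 = 71.9 µV.

71.9 µV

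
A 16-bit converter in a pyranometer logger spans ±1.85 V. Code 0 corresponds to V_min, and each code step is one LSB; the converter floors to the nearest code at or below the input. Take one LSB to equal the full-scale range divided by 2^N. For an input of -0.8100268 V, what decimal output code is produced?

18420

The full-scale span is 1.85 − (-1.85) = 3.7 V. LSB = 3.7 V / 2^16 ≈ 56.46 µV.
(V_in − V_min) × 2^16/range = (-0.8100268 − (-1.85)) × 65536/3.7 = 18420.455.
Floor → code = 18420.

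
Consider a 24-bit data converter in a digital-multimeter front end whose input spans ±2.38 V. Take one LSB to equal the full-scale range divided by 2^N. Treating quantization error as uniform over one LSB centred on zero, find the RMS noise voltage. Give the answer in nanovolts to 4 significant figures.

81.90 nV

Full-scale range = 2.38 V − (-2.38 V) = 4.76 V.
LSB = 4.76 V / 2^24 = 283.718 nV.
RMS of a uniform error over width LSB is LSB/√12 = 81.90 nV.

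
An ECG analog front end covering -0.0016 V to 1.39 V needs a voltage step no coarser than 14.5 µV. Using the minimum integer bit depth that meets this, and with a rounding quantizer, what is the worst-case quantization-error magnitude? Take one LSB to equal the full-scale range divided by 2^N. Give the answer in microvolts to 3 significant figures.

The full-scale span is 1.39 − (-0.0016) = 1.3916 V.
Required number of levels: 1.3916/14.5 µV = 95972; smallest N with 2^N ≥ that is 17.
LSB = 1.3916 V / 2^17 = 10.617 µV.
|e|_max = LSB/2 = 5.31 µV.

5.31 µV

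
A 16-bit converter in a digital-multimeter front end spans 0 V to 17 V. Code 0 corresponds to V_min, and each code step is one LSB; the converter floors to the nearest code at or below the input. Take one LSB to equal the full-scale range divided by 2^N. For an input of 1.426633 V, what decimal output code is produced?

5499

Full-scale range = 17 V. LSB = 17 V / 2^16 ≈ 259.4 µV.
V_in − V_min = 1.426633 − (0) = 1.426633 V.
Divide by LSB: 1.426633 × 65536/17 = 5499.7541.
Truncating gives code 5499.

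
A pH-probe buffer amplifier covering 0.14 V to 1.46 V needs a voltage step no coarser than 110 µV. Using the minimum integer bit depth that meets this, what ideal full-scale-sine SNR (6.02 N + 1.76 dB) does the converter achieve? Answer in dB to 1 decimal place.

86.0 dB

The full-scale span is 1.46 − (0.14) = 1.32 V.
1.32 V / 110 µV = 12000. Since 2^13 = 8192 and 2^14 = 16384, N = 14.
Ideal SNR at N = 14: 6.02·14 + 1.76 = 86.0 dB.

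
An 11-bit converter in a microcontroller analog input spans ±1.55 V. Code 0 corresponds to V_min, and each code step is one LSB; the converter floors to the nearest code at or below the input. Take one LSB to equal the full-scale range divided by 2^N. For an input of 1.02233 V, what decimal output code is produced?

1699

The full-scale span is 1.55 − (-1.55) = 3.1 V. LSB = 3.1 V / 2^11 ≈ 1.514 mV.
V_in − V_min = 1.02233 − (-1.55) = 2.57233 V.
Divide by LSB: 2.57233 × 2048/3.1 = 1699.3974.
Truncating gives code 1699.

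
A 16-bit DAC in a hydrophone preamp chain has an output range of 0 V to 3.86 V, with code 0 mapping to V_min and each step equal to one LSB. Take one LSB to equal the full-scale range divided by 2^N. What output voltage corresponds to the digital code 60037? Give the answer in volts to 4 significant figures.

3.536 V

Full-scale range = 3.86 V. LSB = 3.86 V / 2^16.
V_out = 0 + 60037 × (3.86/65536) V
      = 0 + 3.53611 = 3.53611 V.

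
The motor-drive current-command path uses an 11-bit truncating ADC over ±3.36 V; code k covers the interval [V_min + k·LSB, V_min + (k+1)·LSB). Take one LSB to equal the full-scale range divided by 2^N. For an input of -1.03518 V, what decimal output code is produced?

708

The full-scale span is 3.36 − (-3.36) = 6.72 V. LSB = 6.72 V / 2^11 ≈ 3.281 mV.
(V_in − V_min) × 2^11/range = (-1.03518 − (-3.36)) × 2048/6.72 = 708.517.
Floor → code = 708.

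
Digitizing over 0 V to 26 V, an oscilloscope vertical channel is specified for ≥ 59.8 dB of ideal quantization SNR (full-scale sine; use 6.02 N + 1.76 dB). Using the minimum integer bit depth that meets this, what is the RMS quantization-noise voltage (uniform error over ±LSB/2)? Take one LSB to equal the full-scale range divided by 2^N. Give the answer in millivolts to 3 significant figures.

Span = 26 V.
Solving 6.02 N ≥ 59.8 − 1.76: N ≥ 9.641. Round up → N = 10.
LSB = 26 V ÷ 2^10 = 26/1024 V = 25.391 mV.
RMS noise = LSB/√12 = 7.33 mV.

7.33 mV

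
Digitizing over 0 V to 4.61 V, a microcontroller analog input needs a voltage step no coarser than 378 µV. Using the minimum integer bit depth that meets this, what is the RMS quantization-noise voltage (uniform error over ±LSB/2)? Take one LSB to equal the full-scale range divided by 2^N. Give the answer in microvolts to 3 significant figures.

81.2 µV

Range is 4.61 V.
4.61 V / 378 µV = 12200. Since 2^13 = 8192 and 2^14 = 16384, N = 14.
One LSB is 4.61 V / 16384 = 281.37 µV.
V_rms = LSB/√12 = 81.2 µV.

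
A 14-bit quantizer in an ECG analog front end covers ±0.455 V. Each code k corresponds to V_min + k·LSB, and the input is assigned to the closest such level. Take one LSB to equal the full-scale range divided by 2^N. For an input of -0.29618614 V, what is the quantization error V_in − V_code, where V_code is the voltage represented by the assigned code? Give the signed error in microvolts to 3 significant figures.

+19.3 µV

Full-scale range = 0.455 V − (-0.455 V) = 0.91 V. LSB = 0.91 V / 2^14 ≈ 55.54 µV.
Position in LSBs: (-0.29618614 − (-0.455)) × 16384/0.91 = 2859.3476; rounding gives k = 2859.
V_code = V_min + k × range/2^14 = -0.455 + 2859 × 0.91/16384 = -0.29620544434 V.
e = -0.29618614 − (-0.29620544434) = +19.3 µV.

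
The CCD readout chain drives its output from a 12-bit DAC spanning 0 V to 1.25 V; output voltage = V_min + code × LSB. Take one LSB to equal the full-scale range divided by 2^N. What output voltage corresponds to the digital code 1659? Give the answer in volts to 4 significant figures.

Full-scale range = 1.25 V. LSB = 1.25 V / 2^12.
V_out = 0 + 1659 × (1.25/4096) V
      = 0 + 0.506287 = 0.506287 V.

0.5063 V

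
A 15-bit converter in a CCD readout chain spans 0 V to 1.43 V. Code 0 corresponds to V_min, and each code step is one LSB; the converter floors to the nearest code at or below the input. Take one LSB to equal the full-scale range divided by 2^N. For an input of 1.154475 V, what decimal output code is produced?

V_FS = 1.43 V. LSB = 1.43 V / 2^15 ≈ 43.64 µV.
V_in − V_min = 1.154475 − (0) = 1.154475 V.
Divide by LSB: 1.154475 × 32768/1.43 = 26454.4313.
Truncating gives code 26454.

26454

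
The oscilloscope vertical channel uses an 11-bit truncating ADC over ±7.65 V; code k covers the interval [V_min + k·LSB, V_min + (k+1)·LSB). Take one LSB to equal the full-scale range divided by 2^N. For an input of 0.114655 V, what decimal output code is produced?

1039

Full-scale range = 7.65 V − (-7.65 V) = 15.3 V. LSB = 15.3 V / 2^11 ≈ 7.471 mV.
code = ⌊(V_in − V_min)/LSB⌋ = ⌊(V_in − V_min) × 2^11 / range⌋
     = ⌊(0.114655 − (-7.65)) × 2048 / 15.3⌋ = ⌊7.764655 × 2048/15.3⌋
     = ⌊1039.347⌋ = 1039.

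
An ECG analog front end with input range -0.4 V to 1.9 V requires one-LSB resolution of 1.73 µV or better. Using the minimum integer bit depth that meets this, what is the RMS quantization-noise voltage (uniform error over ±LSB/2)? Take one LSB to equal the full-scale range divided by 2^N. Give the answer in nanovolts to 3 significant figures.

317 nV

Span: 1.9 V − (-0.4 V) = 2.3 V.
2.3 V / 1.73 µV = 1.329e6. Since 2^20 = 1048576 and 2^21 = 2097152, N = 21.
LSB = 2.3 V ÷ 2^21 = 2.3/2097152 V = 1.0967 µV.
V_rms = LSB/√12 = 317 nV.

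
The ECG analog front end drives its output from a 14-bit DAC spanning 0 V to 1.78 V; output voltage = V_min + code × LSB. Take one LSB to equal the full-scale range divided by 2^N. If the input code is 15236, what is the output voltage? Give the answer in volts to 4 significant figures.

V_FS = 1.78 V. LSB = 1.78 V / 2^14.
V_out = V_min + code × LSB = 0 V + 15236 × 1.78 V / 16384
      = 0 V + 1.65528 V = 1.65528 V.

1.655 V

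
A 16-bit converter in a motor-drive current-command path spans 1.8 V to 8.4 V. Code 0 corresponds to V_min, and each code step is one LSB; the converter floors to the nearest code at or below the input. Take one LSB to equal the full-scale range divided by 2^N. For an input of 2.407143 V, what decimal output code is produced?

Span: 8.4 V − (1.8 V) = 6.6 V. LSB = 6.6 V / 2^16 ≈ 100.7 µV.
(V_in − V_min) × 2^16/range = (2.407143 − (1.8)) × 65536/6.6 = 6028.746.
Floor → code = 6028.

6028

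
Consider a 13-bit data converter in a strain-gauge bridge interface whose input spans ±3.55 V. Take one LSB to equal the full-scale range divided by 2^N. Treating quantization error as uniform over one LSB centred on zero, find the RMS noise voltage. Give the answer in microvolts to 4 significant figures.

Range = 3.55 − (-3.55) = 7.1 V.
Step size = 7.1/8192 V = 0.866699 mV.
σ_q = LSB/√12 = 0.866699 mV/3.4641 = 250.2 µV.

250.2 µV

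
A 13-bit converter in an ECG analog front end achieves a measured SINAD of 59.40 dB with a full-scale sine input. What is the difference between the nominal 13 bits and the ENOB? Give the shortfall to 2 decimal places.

ENOB = (SINAD − 1.76)/6.02 = (59.40 − 1.76)/6.02 = 9.5748 bits.
Shortfall = 13 − 9.5748 = 3.4252 bits.

3.43 bits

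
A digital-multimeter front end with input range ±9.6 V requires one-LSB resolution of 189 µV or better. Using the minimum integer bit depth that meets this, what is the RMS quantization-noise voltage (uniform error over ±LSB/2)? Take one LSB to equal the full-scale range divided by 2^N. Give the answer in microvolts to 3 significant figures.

42.3 µV

Full-scale range = 9.6 V − (-9.6 V) = 19.2 V.
Required number of levels: 19.2/189 µV = 101590; smallest N with 2^N ≥ that is 17.
LSB = 19.2 V / 2^17 = 146.48 µV.
σ_q = LSB/√12 = 146.48 µV/3.4641 = 42.3 µV.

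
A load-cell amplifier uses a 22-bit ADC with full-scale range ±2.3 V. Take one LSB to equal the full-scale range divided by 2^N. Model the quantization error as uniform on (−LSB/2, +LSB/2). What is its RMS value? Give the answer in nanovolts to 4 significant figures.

316.6 nV

Full-scale range = 2.3 V − (-2.3 V) = 4.6 V.
LSB = 4.6 V ÷ 2^22 = 4.6/4194304 V = 1.09673 µV.
RMS of a uniform error over width LSB is LSB/√12 = 316.6 nV.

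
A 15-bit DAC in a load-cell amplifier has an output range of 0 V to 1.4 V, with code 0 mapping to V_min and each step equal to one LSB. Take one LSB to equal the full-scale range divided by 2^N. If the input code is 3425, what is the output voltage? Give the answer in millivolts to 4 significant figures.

146.3 mV

Range is 1.4 V. LSB = 1.4 V / 2^15.
Output = V_min + (3425/32768) × range = 0 + 0.104523 × 1.4 V
      = 0 V + 0.146332 V = 0.146332 V.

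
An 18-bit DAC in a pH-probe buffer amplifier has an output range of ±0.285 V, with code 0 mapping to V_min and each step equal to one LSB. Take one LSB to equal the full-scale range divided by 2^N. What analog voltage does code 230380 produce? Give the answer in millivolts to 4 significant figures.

Range = 0.285 − (-0.285) = 0.57 V. LSB = 0.57 V / 2^18.
Output = V_min + (230380/262144) × range = -0.285 + 0.878830 × 0.57 V
      = -0.285 V + 0.500933 V = 0.215933 V.

215.9 mV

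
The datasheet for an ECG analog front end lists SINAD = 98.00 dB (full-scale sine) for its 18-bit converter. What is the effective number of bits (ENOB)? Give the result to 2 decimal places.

ENOB = (98.00 − 1.76)/6.02 = 15.9867 bits.

15.99 bits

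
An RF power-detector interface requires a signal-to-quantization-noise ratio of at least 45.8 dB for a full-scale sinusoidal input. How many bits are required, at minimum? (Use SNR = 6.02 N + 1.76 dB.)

Required N = ⌈(45.8 − 1.76)/6.02⌉ = ⌈7.316⌉ = 8.

8 bits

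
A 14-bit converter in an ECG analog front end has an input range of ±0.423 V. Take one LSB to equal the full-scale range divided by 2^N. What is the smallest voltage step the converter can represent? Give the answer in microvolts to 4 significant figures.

Range = 0.423 − (-0.423) = 0.846 V.
There are 2^14 = 16384 steps.
Step size = 0.846/16384 V = 51.64 µV.

51.64 µV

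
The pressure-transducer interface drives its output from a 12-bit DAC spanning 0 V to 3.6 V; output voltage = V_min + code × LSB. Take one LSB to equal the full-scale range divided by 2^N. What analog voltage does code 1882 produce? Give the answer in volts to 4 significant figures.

V_FS = 3.6 V. LSB = 3.6 V / 2^12.
V_out = 0 + 1882 × (3.6/4096) V
      = 0 V + 1.65410 V = 1.65410 V.

1.654 V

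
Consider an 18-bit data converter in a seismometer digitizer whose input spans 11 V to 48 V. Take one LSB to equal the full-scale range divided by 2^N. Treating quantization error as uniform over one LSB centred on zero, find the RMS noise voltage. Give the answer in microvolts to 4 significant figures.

Full-scale range = 48 V − (11 V) = 37 V.
LSB = 37 V / 2^18 = 141.144 µV.
For a uniform distribution on [−LSB/2, +LSB/2], V_rms = LSB/√12 = 141.144 µV/3.4641 = 40.74 µV.

40.74 µV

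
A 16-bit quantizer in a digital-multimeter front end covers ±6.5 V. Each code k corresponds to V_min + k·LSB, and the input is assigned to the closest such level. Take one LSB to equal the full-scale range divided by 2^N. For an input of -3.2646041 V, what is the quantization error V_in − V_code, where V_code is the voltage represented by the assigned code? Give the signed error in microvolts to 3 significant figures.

+74.9 µV

Full-scale range = 6.5 V − (-6.5 V) = 13 V. LSB = 13 V / 2^16 ≈ 198.4 µV.
(-3.2646041 − (-6.5)) / LSB = 3.2353959 × 65536/13 = 16310.3774. Nearest integer: k = 16310.
V_code = V_min + k × range/2^16 = -6.5 + 16310 × 13/65536 = -3.2646789551 V.
e = -3.2646041 − (-3.2646789551) = +74.9 µV.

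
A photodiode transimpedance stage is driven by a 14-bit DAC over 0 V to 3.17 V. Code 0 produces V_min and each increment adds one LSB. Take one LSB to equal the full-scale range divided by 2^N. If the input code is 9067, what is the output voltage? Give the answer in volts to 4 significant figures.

1.754 V

Span = 3.17 V. LSB = 3.17 V / 2^14.
V_out = 0 + 9067 × (3.17/16384) V
      = 0 + 1.75430 = 1.75430 V.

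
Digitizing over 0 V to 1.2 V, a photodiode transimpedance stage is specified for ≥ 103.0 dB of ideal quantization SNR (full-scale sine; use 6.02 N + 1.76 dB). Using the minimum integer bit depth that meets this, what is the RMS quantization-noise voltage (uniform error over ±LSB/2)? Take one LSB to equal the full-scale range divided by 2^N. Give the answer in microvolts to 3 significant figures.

V_FS = 1.2 V.
N ≥ (103.0 − 1.76)/6.02 = 16.817 → N_min = 17.
One LSB is 1.2 V / 131072 = 9.1553 µV.
V_rms = LSB/√12 = 2.64 µV.

2.64 µV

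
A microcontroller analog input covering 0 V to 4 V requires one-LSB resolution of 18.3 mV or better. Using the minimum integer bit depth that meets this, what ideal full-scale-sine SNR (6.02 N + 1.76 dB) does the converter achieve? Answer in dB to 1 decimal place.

49.9 dB

Full-scale range = 4 V.
Levels needed ≥ 4/18.3 mV = 218.6. 2^8 = 256 suffices, so N_min = 8.
Ideal SNR at N = 8: 6.02·8 + 1.76 = 49.9 dB.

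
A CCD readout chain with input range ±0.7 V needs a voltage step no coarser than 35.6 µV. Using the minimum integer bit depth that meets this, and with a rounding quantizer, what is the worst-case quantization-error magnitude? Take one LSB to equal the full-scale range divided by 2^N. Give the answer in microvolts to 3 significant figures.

The full-scale span is 0.7 − (-0.7) = 1.4 V.
Need 2^N ≥ 1.4 V / 35.6 µV = 39330 → N_min = 16.
LSB = 1.4 V / 2^16 = 21.362 µV.
|e|_max = LSB/2 = 10.7 µV.

10.7 µV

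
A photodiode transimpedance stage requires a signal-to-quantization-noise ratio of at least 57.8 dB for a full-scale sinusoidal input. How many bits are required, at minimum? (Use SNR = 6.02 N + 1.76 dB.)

Required N = ⌈(57.8 − 1.76)/6.02⌉ = ⌈9.309⌉ = 10.

10 bits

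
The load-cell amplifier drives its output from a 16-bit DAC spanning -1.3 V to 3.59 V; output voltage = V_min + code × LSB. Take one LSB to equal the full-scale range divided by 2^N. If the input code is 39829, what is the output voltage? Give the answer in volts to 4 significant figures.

1.672 V

Span: 3.59 V − (-1.3 V) = 4.89 V. LSB = 4.89 V / 2^16.
Output = V_min + (39829/65536) × range = -1.3 + 0.607742 × 4.89 V
      = -1.3 V + 2.97186 V = 1.67186 V.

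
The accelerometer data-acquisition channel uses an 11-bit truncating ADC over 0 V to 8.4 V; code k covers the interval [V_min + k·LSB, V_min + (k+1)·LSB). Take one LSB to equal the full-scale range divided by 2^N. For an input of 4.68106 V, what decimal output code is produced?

1141

Span = 8.4 V. LSB = 8.4 V / 2^11 ≈ 4.102 mV.
(V_in − V_min) × 2^11/range = (4.68106 − (0)) × 2048/8.4 = 1141.287.
Floor → code = 1141.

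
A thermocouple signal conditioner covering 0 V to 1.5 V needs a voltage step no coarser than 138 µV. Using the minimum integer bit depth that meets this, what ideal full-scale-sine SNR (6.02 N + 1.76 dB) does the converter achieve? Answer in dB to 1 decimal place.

86.0 dB

V_FS = 1.5 V.
Required number of levels: 1.5/138 µV = 10870; smallest N with 2^N ≥ that is 14.
6.02(14) + 1.76 = 86.04 dB.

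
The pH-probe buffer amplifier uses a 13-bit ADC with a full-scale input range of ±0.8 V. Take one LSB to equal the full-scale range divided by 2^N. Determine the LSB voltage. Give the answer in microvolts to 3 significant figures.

The full-scale span is 0.8 − (-0.8) = 1.6 V.
There are 2^13 = 8192 steps.
LSB = 1.6 V ÷ 2^13 = 1.6/8192 V = 195 µV.

195 µV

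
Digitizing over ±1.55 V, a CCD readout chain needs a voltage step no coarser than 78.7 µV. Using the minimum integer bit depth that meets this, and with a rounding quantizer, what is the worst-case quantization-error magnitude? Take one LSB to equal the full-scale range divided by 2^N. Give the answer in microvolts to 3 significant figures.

23.7 µV

Range = 1.55 − (-1.55) = 3.1 V.
3.1 V / 78.7 µV = 39390. Since 2^15 = 32768 and 2^16 = 65536, N = 16.
LSB = 3.1 V / 2^16 = 47.302 µV.
Max error for round-to-nearest is LSB/2 = 23.7 µV.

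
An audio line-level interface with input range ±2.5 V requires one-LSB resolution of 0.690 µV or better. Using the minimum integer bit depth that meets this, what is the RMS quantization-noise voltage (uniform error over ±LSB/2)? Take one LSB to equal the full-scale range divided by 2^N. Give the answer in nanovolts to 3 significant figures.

The full-scale span is 2.5 − (-2.5) = 5 V.
Required number of levels: 5/0.690 µV = 7.2464e6; smallest N with 2^N ≥ that is 23.
LSB = 5 V / 2^23 = 0.59605 µV.
σ_q = LSB/√12 = 0.59605 µV/3.4641 = 172 nV.

172 nV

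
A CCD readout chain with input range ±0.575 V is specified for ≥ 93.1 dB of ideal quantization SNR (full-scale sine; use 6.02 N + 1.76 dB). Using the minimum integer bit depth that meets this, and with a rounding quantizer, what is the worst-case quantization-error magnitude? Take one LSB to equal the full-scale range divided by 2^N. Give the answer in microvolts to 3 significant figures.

8.77 µV

Full-scale range = 0.575 V − (-0.575 V) = 1.15 V.
Solving 6.02 N ≥ 93.1 − 1.76: N ≥ 15.173. Round up → N = 16.
One LSB is 1.15 V / 65536 = 17.548 µV.
Max error for round-to-nearest is LSB/2 = 8.77 µV.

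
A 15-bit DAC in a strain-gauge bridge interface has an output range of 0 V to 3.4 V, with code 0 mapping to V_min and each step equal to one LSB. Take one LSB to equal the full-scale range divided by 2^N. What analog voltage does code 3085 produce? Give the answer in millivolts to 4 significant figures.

Full-scale range = 3.4 V. LSB = 3.4 V / 2^15.
Output = V_min + (3085/32768) × range = 0 + 0.0941467 × 3.4 V
      = 0 + 0.320099 = 0.320099 V.

320.1 mV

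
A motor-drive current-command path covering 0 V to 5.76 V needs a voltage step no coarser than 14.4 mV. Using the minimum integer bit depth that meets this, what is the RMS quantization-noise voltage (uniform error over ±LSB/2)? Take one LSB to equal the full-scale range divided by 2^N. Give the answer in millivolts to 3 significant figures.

3.25 mV

Range is 5.76 V.
Required number of levels: 5.76/14.4 mV = 400.00; smallest N with 2^N ≥ that is 9.
Step size = 5.76/512 V = 11.250 mV.
RMS noise = LSB/√12 = 3.25 mV.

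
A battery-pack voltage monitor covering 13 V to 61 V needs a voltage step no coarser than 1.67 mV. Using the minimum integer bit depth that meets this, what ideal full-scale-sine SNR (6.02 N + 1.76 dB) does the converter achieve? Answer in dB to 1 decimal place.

The full-scale span is 61 − (13) = 48 V.
Need 2^N ≥ 48 V / 1.67 mV = 28740 → N_min = 15.
6.02(15) + 1.76 = 92.06 dB.

92.1 dB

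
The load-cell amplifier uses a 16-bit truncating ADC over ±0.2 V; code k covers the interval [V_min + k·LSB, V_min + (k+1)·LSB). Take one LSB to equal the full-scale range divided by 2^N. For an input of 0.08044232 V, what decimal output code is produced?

45947

Range = 0.2 − (-0.2) = 0.4 V. LSB = 0.4 V / 2^16 ≈ 6.104 µV.
code = ⌊(V_in − V_min)/LSB⌋ = ⌊(V_in − V_min) × 2^16 / range⌋
     = ⌊(0.08044232 − (-0.2)) × 65536 / 0.4⌋ = ⌊0.28044232 × 65536/0.4⌋
     = ⌊45947.670⌋ = 45947.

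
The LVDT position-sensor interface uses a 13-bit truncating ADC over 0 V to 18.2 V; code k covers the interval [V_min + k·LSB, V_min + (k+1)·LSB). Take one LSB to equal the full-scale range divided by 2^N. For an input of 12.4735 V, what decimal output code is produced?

Range is 18.2 V. LSB = 18.2 V / 2^13 ≈ 2.222 mV.
(V_in − V_min) × 2^13/range = (12.4735 − (0)) × 8192/18.2 = 5614.446.
Floor → code = 5614.

5614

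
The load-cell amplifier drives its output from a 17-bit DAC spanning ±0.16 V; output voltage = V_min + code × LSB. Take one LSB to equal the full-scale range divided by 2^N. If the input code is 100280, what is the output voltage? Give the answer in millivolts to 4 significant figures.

Range = 0.16 − (-0.16) = 0.32 V. LSB = 0.32 V / 2^17.
V_out = V_min + code × LSB = -0.16 V + 100280 × 0.32 V / 131072
      = -0.16 V + 0.244824 V = 0.0848242 V.

84.82 mV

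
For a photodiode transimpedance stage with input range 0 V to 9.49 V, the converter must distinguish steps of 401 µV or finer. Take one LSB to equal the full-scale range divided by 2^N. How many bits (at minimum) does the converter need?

15 bits

Full-scale range = 9.49 V.
Need 2^N ≥ 9.49 V / 401 µV = 23670 → N_min = 15.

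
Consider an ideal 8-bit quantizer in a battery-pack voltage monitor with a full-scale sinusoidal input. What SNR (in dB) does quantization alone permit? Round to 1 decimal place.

49.9 dB

Ideal quantization SNR: 6.02 × 8 + 1.76 dB = 49.9 dB.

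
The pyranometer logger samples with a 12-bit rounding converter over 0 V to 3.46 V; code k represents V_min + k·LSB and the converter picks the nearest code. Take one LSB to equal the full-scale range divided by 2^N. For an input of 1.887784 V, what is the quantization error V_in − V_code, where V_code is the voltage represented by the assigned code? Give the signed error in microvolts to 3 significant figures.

−180 µV

Full-scale range = 3.46 V. LSB = 3.46 V / 2^12 ≈ 0.8447 mV.
(1.887784 − (0)) / LSB = 1.887784 × 4096/3.46 = 2234.7871. Nearest integer: k = 2235.
V_code = V_min + k × range/2^12 = 0 + 2235 × 3.46/4096 = 1.887963867 V.
Error = V_in − V_code = 1.887784 − (1.887963867) = −180 µV.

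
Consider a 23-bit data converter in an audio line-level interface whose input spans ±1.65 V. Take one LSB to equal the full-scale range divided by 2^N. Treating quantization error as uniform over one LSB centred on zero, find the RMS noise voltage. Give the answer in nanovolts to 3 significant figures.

The full-scale span is 1.65 − (-1.65) = 3.3 V.
LSB = 3.3 V / 2^23 = 393.39 nV.
RMS of a uniform error over width LSB is LSB/√12 = 114 nV.

114 nV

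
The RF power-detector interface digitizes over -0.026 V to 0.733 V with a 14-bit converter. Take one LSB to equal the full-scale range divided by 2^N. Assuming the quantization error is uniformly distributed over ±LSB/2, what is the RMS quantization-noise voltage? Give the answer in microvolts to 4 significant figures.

13.37 µV

Range = 0.733 − (-0.026) = 0.759 V.
One LSB is 0.759 V / 16384 = 46.3257 µV.
V_rms = LSB/√12 = 46.3257 µV / √12 = 13.37 µV.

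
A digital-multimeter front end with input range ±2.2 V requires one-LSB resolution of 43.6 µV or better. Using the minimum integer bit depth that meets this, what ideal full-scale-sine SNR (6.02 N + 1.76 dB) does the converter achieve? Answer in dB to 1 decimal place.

Full-scale range = 2.2 V − (-2.2 V) = 4.4 V.
4.4 V / 43.6 µV = 100900. Since 2^16 = 65536 and 2^17 = 131072, N = 17.
Ideal SNR at N = 17: 6.02·17 + 1.76 = 104.1 dB.

104.1 dB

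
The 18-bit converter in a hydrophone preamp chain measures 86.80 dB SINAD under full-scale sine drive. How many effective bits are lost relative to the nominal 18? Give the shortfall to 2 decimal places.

3.87 bits

Effective bits = (86.80 − 1.76)/6.02 = 14.1262.
Shortfall = 18 − 14.1262 = 3.8738 bits.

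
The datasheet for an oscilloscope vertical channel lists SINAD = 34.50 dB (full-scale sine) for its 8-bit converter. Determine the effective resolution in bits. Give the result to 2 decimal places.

5.44 bits

Inverting SNR = 6.02 N + 1.76: N_eff = (34.50 − 1.76)/6.02 = 5.4385.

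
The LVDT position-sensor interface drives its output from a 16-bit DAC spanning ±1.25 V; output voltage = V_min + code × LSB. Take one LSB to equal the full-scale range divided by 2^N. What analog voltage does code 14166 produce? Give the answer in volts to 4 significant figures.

Range = 1.25 − (-1.25) = 2.5 V. LSB = 2.5 V / 2^16.
V_out = V_min + code × LSB = -1.25 V + 14166 × 2.5 V / 65536
      = -1.25 V + 0.540390 V = -0.709610 V.

-0.7096 V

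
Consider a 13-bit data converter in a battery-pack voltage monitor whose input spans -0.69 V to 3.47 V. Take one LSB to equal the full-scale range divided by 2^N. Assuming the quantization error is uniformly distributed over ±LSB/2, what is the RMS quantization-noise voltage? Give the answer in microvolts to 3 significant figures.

147 µV

Full-scale range = 3.47 V − (-0.69 V) = 4.16 V.
LSB = 4.16 V / 2^13 = 0.50781 mV.
RMS of a uniform error over width LSB is LSB/√12 = 147 µV.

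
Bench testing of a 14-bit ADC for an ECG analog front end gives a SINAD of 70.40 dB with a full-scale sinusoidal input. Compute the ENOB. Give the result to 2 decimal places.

11.40 bits

(70.40 − 1.76) / 6.02 = 68.64/6.02 = 11.4020 effective bits.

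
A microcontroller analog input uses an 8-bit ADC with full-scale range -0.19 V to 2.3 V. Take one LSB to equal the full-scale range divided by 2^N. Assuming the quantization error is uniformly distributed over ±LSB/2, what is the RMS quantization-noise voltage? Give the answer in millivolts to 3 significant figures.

Full-scale range = 2.3 V − (-0.19 V) = 2.49 V.
LSB = 2.49 V / 2^8 = 9.7266 mV.
For a uniform distribution on [−LSB/2, +LSB/2], V_rms = LSB/√12 = 9.7266 mV/3.4641 = 2.81 mV.

2.81 mV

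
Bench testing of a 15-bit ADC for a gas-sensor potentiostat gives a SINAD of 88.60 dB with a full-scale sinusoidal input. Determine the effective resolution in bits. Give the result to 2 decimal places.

14.43 bits

ENOB = (88.60 − 1.76)/6.02 = 14.4252 bits.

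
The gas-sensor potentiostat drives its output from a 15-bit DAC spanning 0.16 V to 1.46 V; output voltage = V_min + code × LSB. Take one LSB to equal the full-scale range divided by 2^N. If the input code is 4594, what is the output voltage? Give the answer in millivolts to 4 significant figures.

342.3 mV

Full-scale range = 1.46 V − (0.16 V) = 1.3 V. LSB = 1.3 V / 2^15.
V_out = 0.16 + 4594 × (1.3/32768) V
      = 0.16 + 0.182257 = 0.342257 V.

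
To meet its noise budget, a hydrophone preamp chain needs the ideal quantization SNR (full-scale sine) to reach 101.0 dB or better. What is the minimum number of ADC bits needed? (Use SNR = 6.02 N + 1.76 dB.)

6.02 N + 1.76 ≥ 101.0 gives N ≥ 16.485, so the minimum integer is 17.

17 bits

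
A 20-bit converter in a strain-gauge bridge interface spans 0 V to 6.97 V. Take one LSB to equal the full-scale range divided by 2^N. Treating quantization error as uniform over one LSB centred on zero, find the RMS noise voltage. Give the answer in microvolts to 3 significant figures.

1.92 µV

Full-scale range = 6.97 V.
Step size = 6.97/1048576 V = 6.6471 µV.
V_rms = LSB/√12 = 6.6471 µV / √12 = 1.92 µV.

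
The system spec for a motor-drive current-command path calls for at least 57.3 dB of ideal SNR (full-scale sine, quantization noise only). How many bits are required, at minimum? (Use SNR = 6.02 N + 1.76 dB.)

Solving 6.02 N ≥ 57.3 − 1.76: N ≥ 9.226. Round up → N = 10.

10 bits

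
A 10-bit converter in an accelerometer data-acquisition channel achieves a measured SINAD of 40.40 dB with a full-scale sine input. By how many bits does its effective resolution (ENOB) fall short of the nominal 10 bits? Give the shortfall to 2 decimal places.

Effective bits = (40.40 − 1.76)/6.02 = 6.4186.
10 − 6.4186 = 3.58 bits below nominal.

3.58 bits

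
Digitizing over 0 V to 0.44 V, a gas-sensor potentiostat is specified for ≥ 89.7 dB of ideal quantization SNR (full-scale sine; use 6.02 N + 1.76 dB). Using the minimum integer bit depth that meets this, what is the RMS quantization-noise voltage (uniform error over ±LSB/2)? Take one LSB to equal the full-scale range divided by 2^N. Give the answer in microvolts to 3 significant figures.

Range is 0.44 V.
Solving 6.02 N ≥ 89.7 − 1.76: N ≥ 14.608. Round up → N = 15.
One LSB is 0.44 V / 32768 = 13.428 µV.
V_rms = LSB/√12 = 3.88 µV.

3.88 µV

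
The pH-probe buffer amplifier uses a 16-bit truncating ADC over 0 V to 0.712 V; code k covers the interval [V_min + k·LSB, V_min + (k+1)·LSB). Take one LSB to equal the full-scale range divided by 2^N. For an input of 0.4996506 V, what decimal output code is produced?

45990

Range is 0.712 V. LSB = 0.712 V / 2^16 ≈ 10.86 µV.
(V_in − V_min) × 2^16/range = (0.4996506 − (0)) × 65536/0.712 = 45990.311.
Floor → code = 45990.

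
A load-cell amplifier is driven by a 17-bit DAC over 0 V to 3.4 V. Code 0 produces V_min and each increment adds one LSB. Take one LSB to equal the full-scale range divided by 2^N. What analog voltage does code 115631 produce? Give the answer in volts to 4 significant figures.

Span = 3.4 V. LSB = 3.4 V / 2^17.
V_out = V_min + code × LSB = 0 V + 115631 × 3.4 V / 131072
      = 0 V + 2.99946 V = 2.99946 V.

2.999 V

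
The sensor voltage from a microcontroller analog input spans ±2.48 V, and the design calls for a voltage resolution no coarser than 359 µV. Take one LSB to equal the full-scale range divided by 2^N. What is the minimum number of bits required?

14 bits

Span: 2.48 V − (-2.48 V) = 4.96 V.
4.96 V / 359 µV = 13820. Since 2^13 = 8192 and 2^14 = 16384, N = 14.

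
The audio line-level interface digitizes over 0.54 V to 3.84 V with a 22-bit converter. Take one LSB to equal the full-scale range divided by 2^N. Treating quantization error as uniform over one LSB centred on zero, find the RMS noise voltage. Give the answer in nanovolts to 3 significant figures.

227 nV

Range = 3.84 − (0.54) = 3.3 V.
LSB = 3.3 V ÷ 2^22 = 3.3/4194304 V = 0.78678 µV.
σ_q = LSB/√12 = 0.78678 µV/3.4641 = 227 nV.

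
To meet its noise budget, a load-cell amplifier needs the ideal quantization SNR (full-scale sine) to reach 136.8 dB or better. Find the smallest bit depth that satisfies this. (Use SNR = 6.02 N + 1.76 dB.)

Solving 6.02 N ≥ 136.8 − 1.76: N ≥ 22.432. Round up → N = 23.

23 bits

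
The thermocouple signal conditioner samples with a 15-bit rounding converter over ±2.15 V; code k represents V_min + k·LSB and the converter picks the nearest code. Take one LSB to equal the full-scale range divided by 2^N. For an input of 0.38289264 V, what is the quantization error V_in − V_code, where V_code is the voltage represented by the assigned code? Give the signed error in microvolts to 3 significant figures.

Span: 2.15 V − (-2.15 V) = 4.3 V. LSB = 4.3 V / 2^15 ≈ 131.2 µV.
(0.38289264 − (-2.15)) / LSB = 2.53289264 × 32768/4.3 = 19301.8200. Nearest integer: k = 19302.
V_code = V_min + k × range/2^15 = -2.15 + 19302 × 4.3/32768 = 0.38291625977 V.
V_in − V_code = 0.38289264 − (0.38291625977) = −23.6 µV.

−23.6 µV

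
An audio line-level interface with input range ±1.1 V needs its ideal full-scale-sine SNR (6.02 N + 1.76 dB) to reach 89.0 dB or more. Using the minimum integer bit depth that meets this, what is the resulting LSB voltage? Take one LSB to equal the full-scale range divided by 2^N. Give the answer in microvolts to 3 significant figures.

67.1 µV

Range = 1.1 − (-1.1) = 2.2 V.
6.02 N + 1.76 ≥ 89.0 gives N ≥ 14.492, so the minimum integer is 15.
Step size = 2.2/32768 V = 67.1 µV.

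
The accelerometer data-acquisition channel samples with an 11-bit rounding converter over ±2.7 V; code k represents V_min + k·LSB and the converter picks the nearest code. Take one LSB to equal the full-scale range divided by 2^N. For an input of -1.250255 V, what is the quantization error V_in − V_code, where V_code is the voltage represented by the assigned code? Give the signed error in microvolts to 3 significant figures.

−450 µV

Range = 2.7 − (-2.7) = 5.4 V. LSB = 5.4 V / 2^11 ≈ 2.637 mV.
(V_in − V_min)/LSB = (-1.250255 − (-2.7)) × 2048/5.4 = 549.8292 → nearest code k = 550.
Reconstructed level: -2.7 + 550 × 5.4/2048 V = -1.249804688 V.
V_in − V_code = -1.250255 − (-1.249804688) = −450 µV.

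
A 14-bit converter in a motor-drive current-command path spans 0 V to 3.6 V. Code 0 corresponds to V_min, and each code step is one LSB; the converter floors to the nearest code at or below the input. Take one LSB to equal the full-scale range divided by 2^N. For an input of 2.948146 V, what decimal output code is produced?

13417

Full-scale range = 3.6 V. LSB = 3.6 V / 2^14 ≈ 219.7 µV.
code = ⌊(V_in − V_min)/LSB⌋ = ⌊(V_in − V_min) × 2^14 / range⌋
     = ⌊(2.948146 − (0)) × 16384 / 3.6⌋ = ⌊2.948146 × 16384/3.6⌋
     = ⌊13417.340⌋ = 13417.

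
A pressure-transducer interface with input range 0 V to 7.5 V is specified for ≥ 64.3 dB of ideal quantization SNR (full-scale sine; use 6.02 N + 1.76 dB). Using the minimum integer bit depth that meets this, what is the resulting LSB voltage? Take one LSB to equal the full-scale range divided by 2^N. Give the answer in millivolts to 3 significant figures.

Span = 7.5 V.
N ≥ (64.3 − 1.76)/6.02 = 10.389 → N_min = 11.
LSB = 7.5 V ÷ 2^11 = 7.5/2048 V = 3.66 mV.

3.66 mV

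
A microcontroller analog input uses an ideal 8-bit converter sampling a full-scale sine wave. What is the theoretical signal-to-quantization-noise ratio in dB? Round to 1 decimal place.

Ideal quantization SNR: 6.02 × 8 + 1.76 dB = 49.9 dB.

49.9 dB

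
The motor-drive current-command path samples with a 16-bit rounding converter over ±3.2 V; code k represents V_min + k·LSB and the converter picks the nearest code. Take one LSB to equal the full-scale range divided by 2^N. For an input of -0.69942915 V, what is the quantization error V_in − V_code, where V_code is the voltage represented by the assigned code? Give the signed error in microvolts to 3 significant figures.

Full-scale range = 3.2 V − (-3.2 V) = 6.4 V. LSB = 6.4 V / 2^16 ≈ 97.66 µV.
Position in LSBs: (-0.69942915 − (-3.2)) × 65536/6.4 = 25605.8455; rounding gives k = 25606.
V_code = V_min + k × range/2^16 = -3.2 + 25606 × 6.4/65536 = -0.69941406250 V.
V_in − V_code = -0.69942915 − (-0.69941406250) = −15.1 µV.

−15.1 µV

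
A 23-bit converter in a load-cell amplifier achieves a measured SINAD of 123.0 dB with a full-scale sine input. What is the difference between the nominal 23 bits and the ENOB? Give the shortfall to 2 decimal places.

2.86 bits

ENOB = (SINAD − 1.76)/6.02 = (123.0 − 1.76)/6.02 = 20.1395 bits.
Lost resolution: 23 − 20.1395 = 2.8605 bits.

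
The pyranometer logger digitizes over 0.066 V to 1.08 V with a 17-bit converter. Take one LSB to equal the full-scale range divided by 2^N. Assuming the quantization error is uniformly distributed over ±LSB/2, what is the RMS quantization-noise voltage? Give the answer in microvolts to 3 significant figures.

2.23 µV

Span: 1.08 V − (0.066 V) = 1.014 V.
Step size = 1.014/131072 V = 7.7362 µV.
σ_q = LSB/√12 = 7.7362 µV/3.4641 = 2.23 µV.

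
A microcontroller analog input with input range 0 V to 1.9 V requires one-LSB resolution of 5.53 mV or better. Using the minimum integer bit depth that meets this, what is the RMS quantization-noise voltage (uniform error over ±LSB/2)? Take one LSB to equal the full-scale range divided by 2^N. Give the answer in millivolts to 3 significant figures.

1.07 mV

V_FS = 1.9 V.
Required number of levels: 1.9/5.53 mV = 343.58; smallest N with 2^N ≥ that is 9.
One LSB is 1.9 V / 512 = 3.7109 mV.
RMS noise = LSB/√12 = 1.07 mV.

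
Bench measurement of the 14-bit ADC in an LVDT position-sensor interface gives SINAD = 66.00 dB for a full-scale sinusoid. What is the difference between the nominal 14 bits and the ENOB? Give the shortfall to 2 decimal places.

ENOB = (SINAD − 1.76)/6.02 = (66.00 − 1.76)/6.02 = 10.6711 bits.
Lost resolution: 14 − 10.6711 = 3.3289 bits.

3.33 bits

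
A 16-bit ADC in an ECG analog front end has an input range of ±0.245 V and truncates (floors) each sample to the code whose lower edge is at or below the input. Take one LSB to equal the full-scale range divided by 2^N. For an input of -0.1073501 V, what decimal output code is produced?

The full-scale span is 0.245 − (-0.245) = 0.49 V. LSB = 0.49 V / 2^16 ≈ 7.477 µV.
(V_in − V_min) × 2^16/range = (-0.1073501 − (-0.245)) × 65536/0.49 = 18410.253.
Floor → code = 18410.

18410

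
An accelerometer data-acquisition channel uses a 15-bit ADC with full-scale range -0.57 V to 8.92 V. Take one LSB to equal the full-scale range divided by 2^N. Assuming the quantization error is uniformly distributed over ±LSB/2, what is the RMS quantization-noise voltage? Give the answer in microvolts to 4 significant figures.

The full-scale span is 8.92 − (-0.57) = 9.49 V.
One LSB is 9.49 V / 32768 = 289.612 µV.
σ_q = LSB/√12 = 289.612 µV/3.4641 = 83.60 µV.

83.60 µV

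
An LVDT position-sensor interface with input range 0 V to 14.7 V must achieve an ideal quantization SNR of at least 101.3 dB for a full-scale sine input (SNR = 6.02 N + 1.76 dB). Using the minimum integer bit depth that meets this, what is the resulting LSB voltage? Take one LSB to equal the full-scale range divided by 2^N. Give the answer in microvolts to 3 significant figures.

Full-scale range = 14.7 V.
Solving 6.02 N ≥ 101.3 − 1.76: N ≥ 16.535. Round up → N = 17.
One LSB is 14.7 V / 131072 = 112 µV.

112 µV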